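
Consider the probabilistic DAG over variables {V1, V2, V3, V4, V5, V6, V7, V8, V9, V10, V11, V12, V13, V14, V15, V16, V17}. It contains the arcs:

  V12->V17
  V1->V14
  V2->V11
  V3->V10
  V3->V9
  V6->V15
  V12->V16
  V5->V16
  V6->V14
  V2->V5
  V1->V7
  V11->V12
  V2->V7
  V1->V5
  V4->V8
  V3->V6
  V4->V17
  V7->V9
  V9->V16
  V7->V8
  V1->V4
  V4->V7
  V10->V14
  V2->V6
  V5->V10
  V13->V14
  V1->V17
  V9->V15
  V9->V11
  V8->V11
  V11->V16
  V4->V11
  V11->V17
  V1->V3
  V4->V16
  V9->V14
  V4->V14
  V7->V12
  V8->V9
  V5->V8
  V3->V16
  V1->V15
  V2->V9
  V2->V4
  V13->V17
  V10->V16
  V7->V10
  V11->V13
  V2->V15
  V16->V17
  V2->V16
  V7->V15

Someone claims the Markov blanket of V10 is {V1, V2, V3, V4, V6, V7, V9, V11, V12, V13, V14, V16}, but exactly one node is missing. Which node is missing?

V5

Ch(V10) = {V14, V16}.
Pa(V10) = {V3, V5, V7}.
Parents of each child, excluding V10:
  V14 also has parents V1, V4, V6, V9, V13.
  V16's other parents are V2, V3, V4, V5, V9, V11, V12.
MB(V10) = {V1, V2, V3, V4, V5, V6, V7, V9, V11, V12, V13, V14, V16}.
Comparing with the claimed set, V5 is missing.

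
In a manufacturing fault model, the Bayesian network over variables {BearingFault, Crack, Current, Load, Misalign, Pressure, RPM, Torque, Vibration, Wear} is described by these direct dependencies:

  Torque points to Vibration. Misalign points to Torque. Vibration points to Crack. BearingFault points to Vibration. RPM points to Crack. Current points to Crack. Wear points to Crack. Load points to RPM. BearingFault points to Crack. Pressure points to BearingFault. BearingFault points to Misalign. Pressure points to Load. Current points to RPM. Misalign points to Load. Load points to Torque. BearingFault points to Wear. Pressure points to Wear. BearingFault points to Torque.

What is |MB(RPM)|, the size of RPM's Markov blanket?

6

Parents of RPM: Current, Load.
Ch(RPM) = {Crack}.
Co-parents of RPM (other parents of its children):
  Crack also has parents BearingFault, Current, Vibration, Wear.
MB(RPM) = {BearingFault, Crack, Current, Load, Vibration, Wear}, which has 6 nodes.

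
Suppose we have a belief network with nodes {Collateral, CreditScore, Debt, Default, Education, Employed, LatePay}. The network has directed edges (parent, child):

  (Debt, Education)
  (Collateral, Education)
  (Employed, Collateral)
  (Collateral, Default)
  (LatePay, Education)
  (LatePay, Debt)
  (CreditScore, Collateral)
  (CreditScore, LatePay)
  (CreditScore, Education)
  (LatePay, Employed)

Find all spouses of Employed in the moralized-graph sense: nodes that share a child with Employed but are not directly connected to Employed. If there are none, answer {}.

{CreditScore}

Children of Employed: Collateral.
  parents(Collateral) \ {Employed} = {CreditScore}.
Excluding nodes already adjacent to Employed (Collateral, LatePay), the co-parent-only contribution is {CreditScore}.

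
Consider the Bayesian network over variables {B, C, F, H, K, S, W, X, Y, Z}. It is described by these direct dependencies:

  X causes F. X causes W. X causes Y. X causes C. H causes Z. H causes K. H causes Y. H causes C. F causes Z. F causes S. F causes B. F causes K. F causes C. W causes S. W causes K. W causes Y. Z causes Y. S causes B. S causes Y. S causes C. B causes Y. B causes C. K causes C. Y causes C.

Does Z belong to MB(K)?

K's children: C.
K's parents: F, H, W.
Parents of each child, excluding K:
  C's other parents are B, F, H, S, X, Y.
MB(K) = {B, C, F, H, S, W, X, Y}; Z is not in this set.

No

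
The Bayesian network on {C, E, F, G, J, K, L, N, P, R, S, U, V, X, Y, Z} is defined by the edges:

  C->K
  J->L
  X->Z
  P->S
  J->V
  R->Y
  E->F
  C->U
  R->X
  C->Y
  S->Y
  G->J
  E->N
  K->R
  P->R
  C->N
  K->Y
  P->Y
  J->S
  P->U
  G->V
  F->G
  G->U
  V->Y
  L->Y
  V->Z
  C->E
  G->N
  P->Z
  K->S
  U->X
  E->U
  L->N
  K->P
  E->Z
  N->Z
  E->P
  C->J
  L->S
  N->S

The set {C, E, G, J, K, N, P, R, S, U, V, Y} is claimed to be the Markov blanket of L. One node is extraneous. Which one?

U

L's parents: J.
L has children N, S, Y.
Parents of each child, excluding L:
  parents(N) \ {L} = {C, E, G}.
  S's other parents are J, K, N, P.
  Y also has parents C, K, P, R, S, V.
MB(L) = {C, E, G, J, K, N, P, R, S, V, Y}.
U is neither a parent, child, nor co-parent of L, so it does not belong.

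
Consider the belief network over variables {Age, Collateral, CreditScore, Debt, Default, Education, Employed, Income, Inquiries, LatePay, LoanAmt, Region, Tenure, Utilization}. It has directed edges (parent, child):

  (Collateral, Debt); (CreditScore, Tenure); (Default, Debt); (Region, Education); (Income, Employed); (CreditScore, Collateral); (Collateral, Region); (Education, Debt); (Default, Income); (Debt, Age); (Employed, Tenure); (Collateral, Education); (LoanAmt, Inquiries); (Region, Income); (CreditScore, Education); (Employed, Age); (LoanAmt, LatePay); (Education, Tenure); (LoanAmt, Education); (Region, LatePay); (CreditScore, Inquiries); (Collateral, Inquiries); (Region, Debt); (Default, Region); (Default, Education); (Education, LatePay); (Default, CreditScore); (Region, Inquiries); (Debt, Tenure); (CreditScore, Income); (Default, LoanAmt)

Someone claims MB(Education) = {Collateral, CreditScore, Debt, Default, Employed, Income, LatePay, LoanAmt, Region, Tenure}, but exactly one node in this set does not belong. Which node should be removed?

Ch(Education) = {Debt, LatePay, Tenure}.
Parents of Education: Collateral, CreditScore, Default, LoanAmt, Region.
Other parents of Education's children:
  parents(Debt) \ {Education} = {Collateral, Default, Region}.
  LatePay also has parents LoanAmt, Region.
  Tenure's other parents are CreditScore, Debt, Employed.
MB(Education) = {Collateral, CreditScore, Debt, Default, Employed, LatePay, LoanAmt, Region, Tenure}.
Income is neither a parent, child, nor co-parent of Education, so it does not belong.

Income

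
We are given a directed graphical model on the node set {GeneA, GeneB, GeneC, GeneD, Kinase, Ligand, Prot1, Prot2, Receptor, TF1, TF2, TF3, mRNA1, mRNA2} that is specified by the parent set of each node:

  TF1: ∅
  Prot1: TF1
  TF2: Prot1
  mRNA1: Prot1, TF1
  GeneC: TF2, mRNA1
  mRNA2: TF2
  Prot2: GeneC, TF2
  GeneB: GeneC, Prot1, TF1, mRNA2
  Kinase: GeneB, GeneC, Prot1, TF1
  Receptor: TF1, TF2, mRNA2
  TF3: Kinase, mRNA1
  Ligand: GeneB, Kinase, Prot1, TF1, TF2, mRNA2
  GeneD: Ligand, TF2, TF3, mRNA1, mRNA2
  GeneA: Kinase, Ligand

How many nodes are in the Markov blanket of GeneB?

7

By definition, MB(GeneB) is built from GeneB's parents, GeneB's children, and the co-parents of GeneB.
Parents of GeneB: GeneC, Prot1, TF1, mRNA2.
GeneB has children Kinase, Ligand.
Parents of each child, excluding GeneB:
  parents(Kinase) \ {GeneB} = {GeneC, Prot1, TF1}.
  Ligand also has parents Kinase, Prot1, TF1, TF2, mRNA2.
MB(GeneB) = {GeneC, Kinase, Ligand, Prot1, TF1, TF2, mRNA2}, which has 7 nodes.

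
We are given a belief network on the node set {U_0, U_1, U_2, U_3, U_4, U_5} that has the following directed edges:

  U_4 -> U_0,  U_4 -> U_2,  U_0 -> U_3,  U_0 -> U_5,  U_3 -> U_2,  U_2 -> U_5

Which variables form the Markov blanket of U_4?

The Markov blanket of a node is its parents, its children, and the other parents of its children.
U_4 has no parents.
Children of U_4: U_0, U_2.
Other parents of U_4's children:
  U_0: —
  U_2: U_3
Taking the union gives {U_0, U_2, U_3}.

{U_0, U_2, U_3}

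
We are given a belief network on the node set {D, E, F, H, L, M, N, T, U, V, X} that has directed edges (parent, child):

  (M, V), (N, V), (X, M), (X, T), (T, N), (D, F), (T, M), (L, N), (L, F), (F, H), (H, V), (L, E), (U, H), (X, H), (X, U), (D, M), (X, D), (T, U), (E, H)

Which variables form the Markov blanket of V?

Ch(V) = {}.
V's parents: H, M, N.
With no children, V has no spouses; the co-parent set is empty.
Taking the union gives {H, M, N}.

{H, M, N}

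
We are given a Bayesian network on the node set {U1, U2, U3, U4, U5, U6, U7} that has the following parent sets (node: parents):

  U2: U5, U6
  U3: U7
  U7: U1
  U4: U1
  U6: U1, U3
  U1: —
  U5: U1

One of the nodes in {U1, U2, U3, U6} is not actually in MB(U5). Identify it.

The Markov blanket of a node is its parents, its children, and the other parents of its children.
Pa(U5) = {U1}.
Ch(U5) = {U2}.
Parents of each child, excluding U5:
  U2 also has parent U6.
MB(U5) = {U1, U2, U6}.
U3 is neither a parent, child, nor co-parent of U5, so it does not belong.

U3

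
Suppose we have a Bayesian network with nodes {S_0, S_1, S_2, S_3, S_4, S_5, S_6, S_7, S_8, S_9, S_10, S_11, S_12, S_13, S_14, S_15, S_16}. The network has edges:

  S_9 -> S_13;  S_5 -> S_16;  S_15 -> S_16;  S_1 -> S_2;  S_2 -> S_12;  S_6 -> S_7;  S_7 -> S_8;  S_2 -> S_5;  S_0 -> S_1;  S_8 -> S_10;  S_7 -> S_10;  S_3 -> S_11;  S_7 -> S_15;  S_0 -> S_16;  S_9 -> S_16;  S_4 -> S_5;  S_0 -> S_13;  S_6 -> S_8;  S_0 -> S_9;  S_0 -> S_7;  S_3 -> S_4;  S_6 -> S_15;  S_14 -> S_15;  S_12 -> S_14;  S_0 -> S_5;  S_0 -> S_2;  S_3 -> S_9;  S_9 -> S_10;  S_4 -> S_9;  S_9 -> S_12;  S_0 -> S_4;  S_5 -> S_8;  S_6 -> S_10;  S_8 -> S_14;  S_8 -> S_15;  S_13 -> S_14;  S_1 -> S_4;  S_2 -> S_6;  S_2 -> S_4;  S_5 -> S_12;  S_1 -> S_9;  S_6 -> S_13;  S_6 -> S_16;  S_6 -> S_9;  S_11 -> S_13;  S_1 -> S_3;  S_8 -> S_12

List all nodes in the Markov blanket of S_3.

Pa(S_3) = {S_1}.
S_3's children: S_4, S_9, S_11.
For each child, the remaining parents (spouses of S_3):
  S_4 also has parents S_0, S_1, S_2.
  parents(S_9) \ {S_3} = {S_0, S_1, S_4, S_6}.
  S_11 has no other parent.
Taking the union gives {S_0, S_1, S_2, S_4, S_6, S_9, S_11}.

{S_0, S_1, S_2, S_4, S_6, S_9, S_11}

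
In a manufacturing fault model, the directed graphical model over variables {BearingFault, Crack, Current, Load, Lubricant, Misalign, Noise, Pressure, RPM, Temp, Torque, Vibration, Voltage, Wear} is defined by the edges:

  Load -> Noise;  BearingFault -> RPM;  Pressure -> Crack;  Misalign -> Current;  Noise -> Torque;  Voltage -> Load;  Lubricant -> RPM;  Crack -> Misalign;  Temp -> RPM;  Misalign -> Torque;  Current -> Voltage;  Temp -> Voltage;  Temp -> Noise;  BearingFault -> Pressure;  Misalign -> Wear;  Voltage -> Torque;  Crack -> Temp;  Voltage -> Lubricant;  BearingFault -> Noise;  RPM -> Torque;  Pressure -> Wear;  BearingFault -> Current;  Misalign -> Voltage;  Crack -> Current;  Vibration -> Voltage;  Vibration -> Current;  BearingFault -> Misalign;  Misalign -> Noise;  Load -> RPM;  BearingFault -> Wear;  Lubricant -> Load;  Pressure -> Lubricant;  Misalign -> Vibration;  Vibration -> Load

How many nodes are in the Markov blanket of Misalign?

12

Recall MB(v) = parents ∪ children ∪ spouses, where spouses are the other parents of v's children.
Misalign's children: Current, Noise, Torque, Vibration, Voltage, Wear.
Pa(Misalign) = {BearingFault, Crack}.
For each child, the remaining parents (spouses of Misalign):
  Vibration has no other parent.
  Current's other parents are BearingFault, Crack, Vibration.
  Voltage's other parents are Current, Temp, Vibration.
  parents(Wear) \ {Misalign} = {BearingFault, Pressure}.
  Noise also has parents BearingFault, Load, Temp.
  Torque also has parents Noise, RPM, Voltage.
MB(Misalign) = {BearingFault, Crack, Current, Load, Noise, Pressure, RPM, Temp, Torque, Vibration, Voltage, Wear}, which has 12 nodes.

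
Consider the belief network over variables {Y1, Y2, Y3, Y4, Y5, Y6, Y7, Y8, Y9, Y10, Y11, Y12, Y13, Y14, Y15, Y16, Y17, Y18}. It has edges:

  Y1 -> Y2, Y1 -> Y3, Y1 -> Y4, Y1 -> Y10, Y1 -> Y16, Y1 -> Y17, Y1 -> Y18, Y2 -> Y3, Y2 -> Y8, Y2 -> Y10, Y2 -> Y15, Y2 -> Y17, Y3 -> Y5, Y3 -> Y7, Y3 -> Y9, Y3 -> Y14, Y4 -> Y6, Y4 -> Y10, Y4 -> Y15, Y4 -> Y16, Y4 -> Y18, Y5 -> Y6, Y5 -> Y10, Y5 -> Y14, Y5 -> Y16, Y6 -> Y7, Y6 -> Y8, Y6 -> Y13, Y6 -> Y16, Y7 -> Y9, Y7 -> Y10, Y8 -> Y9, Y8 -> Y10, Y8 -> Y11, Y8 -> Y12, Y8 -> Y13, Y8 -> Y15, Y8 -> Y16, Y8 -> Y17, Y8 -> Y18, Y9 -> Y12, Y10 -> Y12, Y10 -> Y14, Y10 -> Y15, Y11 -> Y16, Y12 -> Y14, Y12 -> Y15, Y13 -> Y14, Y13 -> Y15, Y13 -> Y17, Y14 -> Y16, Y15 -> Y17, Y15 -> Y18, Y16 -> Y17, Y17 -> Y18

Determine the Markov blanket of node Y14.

{Y1, Y3, Y4, Y5, Y6, Y8, Y10, Y11, Y12, Y13, Y16}

By definition, MB(Y14) is built from Y14's parents, Y14's children, and the co-parents of Y14.
Parents of Y14: Y3, Y5, Y10, Y12, Y13.
Y14 has child Y16.
For each child, the remaining parents (spouses of Y14):
  parents(Y16) \ {Y14} = {Y1, Y4, Y5, Y6, Y8, Y11}.
Union: {Y3, Y5, Y10, Y12, Y13} ∪ {Y16} ∪ {Y1, Y4, Y5, Y6, Y8, Y11} = {Y1, Y3, Y4, Y5, Y6, Y8, Y10, Y11, Y12, Y13, Y16}.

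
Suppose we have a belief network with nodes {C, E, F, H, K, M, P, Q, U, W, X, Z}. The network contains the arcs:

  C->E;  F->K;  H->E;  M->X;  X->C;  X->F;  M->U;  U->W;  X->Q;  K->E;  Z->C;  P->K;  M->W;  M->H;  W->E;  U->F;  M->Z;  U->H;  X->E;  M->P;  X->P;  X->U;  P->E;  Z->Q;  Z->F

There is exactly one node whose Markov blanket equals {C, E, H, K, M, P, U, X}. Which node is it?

The target node must have every member of {C, E, H, K, M, P, U, X} as a parent, child, or co-parent, and no others.
Parents of W: M, U; children: E; co-parents: C, H, K, P, X.
These exactly cover the given set, so the node is W.

W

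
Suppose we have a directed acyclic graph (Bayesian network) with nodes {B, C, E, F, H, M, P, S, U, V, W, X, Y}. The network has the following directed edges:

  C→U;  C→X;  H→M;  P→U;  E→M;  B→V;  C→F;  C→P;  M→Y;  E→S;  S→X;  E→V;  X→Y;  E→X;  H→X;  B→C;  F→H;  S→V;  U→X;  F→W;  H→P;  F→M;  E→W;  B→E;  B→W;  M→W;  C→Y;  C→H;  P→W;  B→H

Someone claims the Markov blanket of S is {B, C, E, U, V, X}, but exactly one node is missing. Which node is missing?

A node's Markov blanket = Pa ∪ Ch ∪ (parents of Ch other than the node itself).
Children of S: V, X.
S has parent E.
Parents of each child, excluding S:
  parents(V) \ {S} = {B, E}.
  parents(X) \ {S} = {C, E, H, U}.
MB(S) = {B, C, E, H, U, V, X}.
Comparing with the claimed set, H is missing.

H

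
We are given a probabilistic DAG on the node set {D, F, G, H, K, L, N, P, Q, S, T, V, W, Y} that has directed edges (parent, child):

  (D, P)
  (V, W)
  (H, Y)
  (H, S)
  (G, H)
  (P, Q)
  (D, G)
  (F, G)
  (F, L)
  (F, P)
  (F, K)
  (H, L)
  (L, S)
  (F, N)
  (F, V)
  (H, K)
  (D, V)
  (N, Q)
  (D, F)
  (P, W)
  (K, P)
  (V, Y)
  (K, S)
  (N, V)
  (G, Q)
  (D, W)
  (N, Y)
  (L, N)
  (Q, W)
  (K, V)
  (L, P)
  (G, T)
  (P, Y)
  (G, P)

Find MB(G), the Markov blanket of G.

Parents of G: D, F.
G has children H, P, Q, T.
Other parents of G's children:
  H has no other parent.
  parents(P) \ {G} = {D, F, K, L}.
  Q's other parents are N, P.
  T has no other parent.
MB(G) = {D, F, H, K, L, N, P, Q, T}.

{D, F, H, K, L, N, P, Q, T}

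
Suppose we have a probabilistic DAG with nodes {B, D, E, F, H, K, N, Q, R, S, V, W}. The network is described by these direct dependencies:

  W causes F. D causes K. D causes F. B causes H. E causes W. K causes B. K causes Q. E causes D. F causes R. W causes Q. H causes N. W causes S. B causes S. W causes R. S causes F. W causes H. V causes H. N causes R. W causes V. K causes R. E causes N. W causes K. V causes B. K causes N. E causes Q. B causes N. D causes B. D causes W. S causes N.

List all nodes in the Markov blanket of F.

The Markov blanket of a node is its parents, its children, and the other parents of its children.
F's parents: D, S, W.
Ch(F) = {R}.
Parents of each child, excluding F:
  parents(R) \ {F} = {K, N, W}.
Union: {D, S, W} ∪ {R} ∪ {K, N, W} = {D, K, N, R, S, W}.

{D, K, N, R, S, W}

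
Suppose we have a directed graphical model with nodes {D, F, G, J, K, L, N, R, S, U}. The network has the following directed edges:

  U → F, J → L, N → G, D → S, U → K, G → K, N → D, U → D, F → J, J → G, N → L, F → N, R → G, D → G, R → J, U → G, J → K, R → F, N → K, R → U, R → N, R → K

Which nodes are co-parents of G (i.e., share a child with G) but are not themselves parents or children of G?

Children of G: K.
  parents(K) \ {G} = {J, N, R, U}.
Excluding nodes already adjacent to G (D, J, K, N, R, U), the co-parent-only contribution is {}.

{}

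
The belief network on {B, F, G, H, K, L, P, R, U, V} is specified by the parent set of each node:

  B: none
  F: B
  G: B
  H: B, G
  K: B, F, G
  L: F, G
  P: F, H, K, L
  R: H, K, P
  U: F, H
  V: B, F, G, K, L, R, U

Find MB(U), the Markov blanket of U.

{B, F, G, H, K, L, R, V}

Parents of U: F, H.
U's children: V.
Parents of each child, excluding U:
  V: B, F, G, K, L, R
Taking the union gives {B, F, G, H, K, L, R, V}.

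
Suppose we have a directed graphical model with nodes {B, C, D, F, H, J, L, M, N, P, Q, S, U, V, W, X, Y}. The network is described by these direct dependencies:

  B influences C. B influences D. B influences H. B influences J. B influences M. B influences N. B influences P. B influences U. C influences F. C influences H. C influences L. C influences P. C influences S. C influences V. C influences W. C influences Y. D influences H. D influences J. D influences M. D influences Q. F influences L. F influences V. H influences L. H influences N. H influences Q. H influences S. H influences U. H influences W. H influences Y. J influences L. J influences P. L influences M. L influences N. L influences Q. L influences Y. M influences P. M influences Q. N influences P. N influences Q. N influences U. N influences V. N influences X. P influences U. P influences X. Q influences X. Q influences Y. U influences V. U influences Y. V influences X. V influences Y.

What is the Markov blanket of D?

D has children H, J, M, Q.
D's parents: B.
Parents of each child, excluding D:
  H also has parents B, C.
  parents(J) \ {D} = {B}.
  parents(M) \ {D} = {B, L}.
  parents(Q) \ {D} = {H, L, M, N}.
Taking the union gives {B, C, H, J, L, M, N, Q}.

{B, C, H, J, L, M, N, Q}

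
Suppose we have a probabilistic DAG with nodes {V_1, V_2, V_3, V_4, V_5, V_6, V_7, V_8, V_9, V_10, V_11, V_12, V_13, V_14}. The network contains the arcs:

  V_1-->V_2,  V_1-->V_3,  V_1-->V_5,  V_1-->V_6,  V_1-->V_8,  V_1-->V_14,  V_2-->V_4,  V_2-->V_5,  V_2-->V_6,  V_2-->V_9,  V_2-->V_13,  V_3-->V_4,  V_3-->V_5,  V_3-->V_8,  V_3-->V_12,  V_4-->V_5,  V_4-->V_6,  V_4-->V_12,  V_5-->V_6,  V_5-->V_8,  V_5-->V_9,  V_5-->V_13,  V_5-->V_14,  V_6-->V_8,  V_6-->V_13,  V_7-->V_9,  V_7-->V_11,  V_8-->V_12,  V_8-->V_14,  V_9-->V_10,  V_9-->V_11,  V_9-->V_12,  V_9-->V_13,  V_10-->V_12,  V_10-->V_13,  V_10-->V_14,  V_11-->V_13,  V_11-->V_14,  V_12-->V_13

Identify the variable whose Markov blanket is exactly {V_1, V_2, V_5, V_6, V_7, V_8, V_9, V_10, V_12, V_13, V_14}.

V_11

The target node must have every member of {V_1, V_2, V_5, V_6, V_7, V_8, V_9, V_10, V_12, V_13, V_14} as a parent, child, or co-parent, and no others.
Parents of V_11: V_7, V_9; children: V_13, V_14; co-parents: V_1, V_2, V_5, V_6, V_8, V_9, V_10, V_12.
These exactly cover the given set, so the node is V_11.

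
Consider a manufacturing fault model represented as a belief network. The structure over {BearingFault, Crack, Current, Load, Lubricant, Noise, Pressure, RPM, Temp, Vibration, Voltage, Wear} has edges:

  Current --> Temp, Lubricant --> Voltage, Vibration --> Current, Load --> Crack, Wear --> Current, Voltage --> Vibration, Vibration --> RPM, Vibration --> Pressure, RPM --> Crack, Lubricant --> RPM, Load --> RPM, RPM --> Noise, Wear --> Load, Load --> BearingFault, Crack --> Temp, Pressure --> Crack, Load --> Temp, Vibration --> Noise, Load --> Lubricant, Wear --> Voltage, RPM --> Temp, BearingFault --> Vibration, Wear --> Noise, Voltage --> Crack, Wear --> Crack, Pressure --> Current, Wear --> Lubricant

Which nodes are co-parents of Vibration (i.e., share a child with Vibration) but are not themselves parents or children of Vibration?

{Load, Lubricant, Wear}

Children of Vibration: Current, Noise, Pressure, RPM.
  Pressure: no additional parents.
  RPM's other parents are Load, Lubricant.
  Noise also has parents RPM, Wear.
  Current's other parents are Pressure, Wear.
Excluding nodes already adjacent to Vibration (BearingFault, Current, Noise, Pressure, RPM, Voltage), the co-parent-only contribution is {Load, Lubricant, Wear}.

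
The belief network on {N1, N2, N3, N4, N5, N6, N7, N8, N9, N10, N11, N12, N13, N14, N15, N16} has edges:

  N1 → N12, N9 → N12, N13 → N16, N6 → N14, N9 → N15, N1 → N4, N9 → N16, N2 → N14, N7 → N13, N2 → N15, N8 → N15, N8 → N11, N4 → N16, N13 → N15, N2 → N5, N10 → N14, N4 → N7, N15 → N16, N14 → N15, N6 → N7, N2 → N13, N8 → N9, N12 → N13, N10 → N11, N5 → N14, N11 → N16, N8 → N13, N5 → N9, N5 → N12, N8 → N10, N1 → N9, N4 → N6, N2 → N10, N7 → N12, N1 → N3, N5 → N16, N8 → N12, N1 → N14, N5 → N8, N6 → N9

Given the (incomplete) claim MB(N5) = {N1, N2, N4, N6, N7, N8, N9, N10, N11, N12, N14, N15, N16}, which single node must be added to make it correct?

N13

N5's parents: N2.
N5 has children N8, N9, N12, N14, N16.
Other parents of N5's children:
  N8: no additional parents.
  parents(N9) \ {N5} = {N1, N6, N8}.
  N12 also has parents N1, N7, N8, N9.
  N14's other parents are N1, N2, N6, N10.
  parents(N16) \ {N5} = {N4, N9, N11, N13, N15}.
MB(N5) = {N1, N2, N4, N6, N7, N8, N9, N10, N11, N12, N13, N14, N15, N16}.
Comparing with the claimed set, N13 is missing.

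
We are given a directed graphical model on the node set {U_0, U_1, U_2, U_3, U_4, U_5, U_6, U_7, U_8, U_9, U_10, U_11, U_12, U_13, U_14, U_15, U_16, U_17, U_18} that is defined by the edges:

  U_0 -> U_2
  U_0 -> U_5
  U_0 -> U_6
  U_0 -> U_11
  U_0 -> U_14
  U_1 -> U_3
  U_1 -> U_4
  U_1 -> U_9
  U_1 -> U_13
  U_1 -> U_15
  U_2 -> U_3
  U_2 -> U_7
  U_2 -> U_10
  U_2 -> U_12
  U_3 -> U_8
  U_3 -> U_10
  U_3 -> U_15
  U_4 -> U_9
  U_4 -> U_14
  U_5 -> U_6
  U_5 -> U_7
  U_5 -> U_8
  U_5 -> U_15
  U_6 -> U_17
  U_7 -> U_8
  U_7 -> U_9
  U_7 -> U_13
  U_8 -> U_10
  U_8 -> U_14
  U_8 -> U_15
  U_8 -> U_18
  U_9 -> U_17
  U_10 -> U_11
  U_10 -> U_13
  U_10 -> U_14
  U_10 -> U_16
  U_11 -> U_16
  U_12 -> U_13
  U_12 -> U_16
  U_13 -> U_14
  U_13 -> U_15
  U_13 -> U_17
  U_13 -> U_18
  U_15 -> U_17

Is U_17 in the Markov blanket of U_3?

No

A node's Markov blanket = Pa ∪ Ch ∪ (parents of Ch other than the node itself).
Pa(U_3) = {U_1, U_2}.
Children of U_3: U_8, U_10, U_15.
For each child, the remaining parents (spouses of U_3):
  U_8: U_5, U_7
  U_10: U_2, U_8
  U_15: U_1, U_5, U_8, U_13
MB(U_3) = {U_1, U_2, U_5, U_7, U_8, U_10, U_13, U_15}; U_17 is not in this set.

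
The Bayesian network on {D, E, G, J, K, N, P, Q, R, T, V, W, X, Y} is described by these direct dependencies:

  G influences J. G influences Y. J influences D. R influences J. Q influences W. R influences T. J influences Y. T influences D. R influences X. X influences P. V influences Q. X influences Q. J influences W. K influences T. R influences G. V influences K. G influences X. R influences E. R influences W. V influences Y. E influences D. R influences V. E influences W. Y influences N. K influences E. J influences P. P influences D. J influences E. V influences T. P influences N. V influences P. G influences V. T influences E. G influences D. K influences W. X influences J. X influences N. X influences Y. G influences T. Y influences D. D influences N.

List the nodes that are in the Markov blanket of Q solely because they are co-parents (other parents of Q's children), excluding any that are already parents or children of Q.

Children of Q: W.
  W: E, J, K, R
Excluding nodes already adjacent to Q (V, W, X), the co-parent-only contribution is {E, J, K, R}.

{E, J, K, R}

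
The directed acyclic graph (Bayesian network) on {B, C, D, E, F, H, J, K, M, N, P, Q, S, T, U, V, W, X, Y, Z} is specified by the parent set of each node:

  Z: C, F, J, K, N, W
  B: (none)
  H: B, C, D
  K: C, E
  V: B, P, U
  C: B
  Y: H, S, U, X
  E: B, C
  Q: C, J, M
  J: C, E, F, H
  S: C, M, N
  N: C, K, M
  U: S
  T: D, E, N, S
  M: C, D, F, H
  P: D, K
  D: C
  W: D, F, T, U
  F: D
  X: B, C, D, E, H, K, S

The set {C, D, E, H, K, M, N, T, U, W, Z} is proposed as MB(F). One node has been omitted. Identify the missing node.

Recall MB(v) = parents ∪ children ∪ spouses, where spouses are the other parents of v's children.
Parents of F: D.
F has children J, M, W, Z.
For each child, the remaining parents (spouses of F):
  J: C, E, H
  M: C, D, H
  W: D, T, U
  Z: C, J, K, N, W
MB(F) = {C, D, E, H, J, K, M, N, T, U, W, Z}.
Comparing with the claimed set, J is missing.

J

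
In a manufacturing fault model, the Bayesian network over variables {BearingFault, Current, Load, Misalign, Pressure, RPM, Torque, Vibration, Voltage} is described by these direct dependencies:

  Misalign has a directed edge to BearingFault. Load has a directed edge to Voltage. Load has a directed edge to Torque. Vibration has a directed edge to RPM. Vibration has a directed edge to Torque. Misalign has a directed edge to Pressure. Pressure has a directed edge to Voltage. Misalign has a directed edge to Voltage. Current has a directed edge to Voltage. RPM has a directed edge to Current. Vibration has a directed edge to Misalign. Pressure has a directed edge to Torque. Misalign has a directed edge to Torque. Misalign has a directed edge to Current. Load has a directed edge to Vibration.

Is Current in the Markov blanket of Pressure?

Yes

Current is a co-parent of Pressure: both are parents of Voltage.
So Current ∈ MB(Pressure).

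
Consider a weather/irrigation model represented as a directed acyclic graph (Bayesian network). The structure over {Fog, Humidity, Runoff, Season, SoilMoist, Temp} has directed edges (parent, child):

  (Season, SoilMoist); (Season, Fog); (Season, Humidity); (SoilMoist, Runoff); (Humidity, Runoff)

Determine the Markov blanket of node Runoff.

The Markov blanket of a node is its parents, its children, and the other parents of its children.
Children of Runoff: none.
Runoff has parents Humidity, SoilMoist.
With no children, Runoff has no spouses; the co-parent set is empty.
MB(Runoff) = {Humidity, SoilMoist}.

{Humidity, SoilMoist}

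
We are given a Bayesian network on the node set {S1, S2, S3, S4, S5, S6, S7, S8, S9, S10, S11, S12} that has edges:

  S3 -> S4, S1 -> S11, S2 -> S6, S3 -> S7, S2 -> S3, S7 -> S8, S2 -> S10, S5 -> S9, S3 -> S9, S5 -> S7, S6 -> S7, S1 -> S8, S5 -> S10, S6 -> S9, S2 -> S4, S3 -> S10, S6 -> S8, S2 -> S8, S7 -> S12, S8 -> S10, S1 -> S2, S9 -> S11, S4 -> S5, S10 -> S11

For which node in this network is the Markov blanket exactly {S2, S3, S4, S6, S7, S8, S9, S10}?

S5

The target node must have every member of {S2, S3, S4, S6, S7, S8, S9, S10} as a parent, child, or co-parent, and no others.
Parents of S5: S4; children: S7, S9, S10; co-parents: S2, S3, S6, S8.
These exactly cover the given set, so the node is S5.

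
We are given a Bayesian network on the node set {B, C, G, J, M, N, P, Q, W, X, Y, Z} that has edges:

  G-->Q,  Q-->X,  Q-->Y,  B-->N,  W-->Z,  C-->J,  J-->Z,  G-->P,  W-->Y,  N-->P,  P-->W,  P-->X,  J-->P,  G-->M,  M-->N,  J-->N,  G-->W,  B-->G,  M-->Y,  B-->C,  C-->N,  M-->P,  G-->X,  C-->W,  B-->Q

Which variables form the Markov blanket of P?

By definition, MB(P) is built from P's parents, P's children, and the co-parents of P.
P's children: W, X.
Pa(P) = {G, J, M, N}.
Co-parents of P (other parents of its children):
  W: C, G
  X: G, Q
Union: {G, J, M, N} ∪ {W, X} ∪ {C, G, Q} = {C, G, J, M, N, Q, W, X}.

{C, G, J, M, N, Q, W, X}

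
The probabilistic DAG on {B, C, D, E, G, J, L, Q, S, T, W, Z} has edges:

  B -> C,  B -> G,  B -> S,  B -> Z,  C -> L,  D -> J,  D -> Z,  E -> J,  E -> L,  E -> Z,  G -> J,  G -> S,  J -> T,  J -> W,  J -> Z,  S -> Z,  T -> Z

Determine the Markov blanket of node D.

{B, E, G, J, S, T, Z}

A node's Markov blanket = Pa ∪ Ch ∪ (parents of Ch other than the node itself).
Pa(D) = {}.
D has children J, Z.
Co-parents of D (other parents of its children):
  J: E, G
  Z: B, E, J, S, T
MB(D) = {B, E, G, J, S, T, Z}.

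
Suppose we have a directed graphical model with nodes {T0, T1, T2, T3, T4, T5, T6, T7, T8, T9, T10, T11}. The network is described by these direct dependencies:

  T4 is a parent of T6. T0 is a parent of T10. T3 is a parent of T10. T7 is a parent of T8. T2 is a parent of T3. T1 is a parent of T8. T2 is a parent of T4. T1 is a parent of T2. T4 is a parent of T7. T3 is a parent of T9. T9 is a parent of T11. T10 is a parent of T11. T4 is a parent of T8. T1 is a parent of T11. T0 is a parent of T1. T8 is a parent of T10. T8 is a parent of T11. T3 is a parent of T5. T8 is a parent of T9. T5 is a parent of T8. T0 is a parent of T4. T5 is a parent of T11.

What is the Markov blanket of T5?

Children of T5: T8, T11.
T5's parents: T3.
Other parents of T5's children:
  parents(T8) \ {T5} = {T1, T4, T7}.
  T11's other parents are T1, T8, T9, T10.
So the Markov blanket of T5 is {T1, T3, T4, T7, T8, T9, T10, T11}.

{T1, T3, T4, T7, T8, T9, T10, T11}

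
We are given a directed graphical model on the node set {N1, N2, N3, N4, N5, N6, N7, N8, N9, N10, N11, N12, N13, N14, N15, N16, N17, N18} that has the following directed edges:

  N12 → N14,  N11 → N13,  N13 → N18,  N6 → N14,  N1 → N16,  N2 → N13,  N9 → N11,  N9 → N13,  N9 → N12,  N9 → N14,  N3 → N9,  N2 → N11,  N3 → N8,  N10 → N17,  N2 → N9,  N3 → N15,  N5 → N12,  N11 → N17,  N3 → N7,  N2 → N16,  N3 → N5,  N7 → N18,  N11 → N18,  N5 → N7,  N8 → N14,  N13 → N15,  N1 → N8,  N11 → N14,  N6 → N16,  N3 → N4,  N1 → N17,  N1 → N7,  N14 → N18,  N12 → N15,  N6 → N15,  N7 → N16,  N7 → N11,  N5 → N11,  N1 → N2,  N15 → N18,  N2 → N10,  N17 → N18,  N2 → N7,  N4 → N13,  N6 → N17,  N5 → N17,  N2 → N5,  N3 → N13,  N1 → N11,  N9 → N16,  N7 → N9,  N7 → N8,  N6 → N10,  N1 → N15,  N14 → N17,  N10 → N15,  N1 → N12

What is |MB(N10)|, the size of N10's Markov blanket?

11

N10's parents: N2, N6.
Ch(N10) = {N15, N17}.
For each child, the remaining parents (spouses of N10):
  N15's other parents are N1, N3, N6, N12, N13.
  parents(N17) \ {N10} = {N1, N5, N6, N11, N14}.
MB(N10) = {N1, N2, N3, N5, N6, N11, N12, N13, N14, N15, N17}, which has 11 nodes.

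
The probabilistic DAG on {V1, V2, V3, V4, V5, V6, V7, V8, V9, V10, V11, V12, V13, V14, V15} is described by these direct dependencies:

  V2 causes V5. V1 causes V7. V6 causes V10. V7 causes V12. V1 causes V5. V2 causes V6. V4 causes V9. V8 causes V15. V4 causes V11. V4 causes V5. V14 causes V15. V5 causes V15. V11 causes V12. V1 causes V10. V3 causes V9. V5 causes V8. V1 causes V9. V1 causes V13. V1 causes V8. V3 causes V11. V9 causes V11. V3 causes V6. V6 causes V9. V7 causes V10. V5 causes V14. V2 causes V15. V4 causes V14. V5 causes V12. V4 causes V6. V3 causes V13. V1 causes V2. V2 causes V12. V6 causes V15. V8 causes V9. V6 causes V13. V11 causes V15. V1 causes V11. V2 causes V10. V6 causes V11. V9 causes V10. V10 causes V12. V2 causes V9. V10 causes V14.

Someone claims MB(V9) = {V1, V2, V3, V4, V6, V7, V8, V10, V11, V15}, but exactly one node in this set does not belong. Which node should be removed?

V15

A node's Markov blanket = Pa ∪ Ch ∪ (parents of Ch other than the node itself).
V9 has parents V1, V2, V3, V4, V6, V8.
Ch(V9) = {V10, V11}.
Parents of each child, excluding V9:
  V10's other parents are V1, V2, V6, V7.
  parents(V11) \ {V9} = {V1, V3, V4, V6}.
MB(V9) = {V1, V2, V3, V4, V6, V7, V8, V10, V11}.
V15 is neither a parent, child, nor co-parent of V9, so it does not belong.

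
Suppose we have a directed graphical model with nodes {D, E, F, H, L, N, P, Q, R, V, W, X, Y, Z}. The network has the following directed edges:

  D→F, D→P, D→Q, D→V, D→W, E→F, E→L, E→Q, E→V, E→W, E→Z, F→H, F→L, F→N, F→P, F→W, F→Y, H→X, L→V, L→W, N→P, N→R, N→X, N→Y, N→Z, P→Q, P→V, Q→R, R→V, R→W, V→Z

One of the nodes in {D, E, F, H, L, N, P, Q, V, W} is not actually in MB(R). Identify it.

H

R has parents N, Q.
R's children: V, W.
Co-parents of R (other parents of its children):
  V also has parents D, E, L, P.
  W's other parents are D, E, F, L.
MB(R) = {D, E, F, L, N, P, Q, V, W}.
H is neither a parent, child, nor co-parent of R, so it does not belong.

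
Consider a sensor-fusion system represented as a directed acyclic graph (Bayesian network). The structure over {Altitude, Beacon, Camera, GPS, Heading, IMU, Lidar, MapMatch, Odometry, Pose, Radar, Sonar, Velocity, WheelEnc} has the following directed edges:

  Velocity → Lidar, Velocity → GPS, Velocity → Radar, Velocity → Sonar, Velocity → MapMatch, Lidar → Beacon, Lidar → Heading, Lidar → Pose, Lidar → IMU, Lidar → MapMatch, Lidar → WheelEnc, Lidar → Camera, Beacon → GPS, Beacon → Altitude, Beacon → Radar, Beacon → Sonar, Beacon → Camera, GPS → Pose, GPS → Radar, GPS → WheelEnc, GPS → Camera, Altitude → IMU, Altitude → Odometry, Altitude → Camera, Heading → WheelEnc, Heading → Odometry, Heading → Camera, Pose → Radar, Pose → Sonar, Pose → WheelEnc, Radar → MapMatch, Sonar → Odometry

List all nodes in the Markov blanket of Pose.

{Beacon, GPS, Heading, Lidar, Radar, Sonar, Velocity, WheelEnc}

The Markov blanket of a node is its parents, its children, and the other parents of its children.
Ch(Pose) = {Radar, Sonar, WheelEnc}.
Parents of Pose: GPS, Lidar.
Parents of each child, excluding Pose:
  Radar: Beacon, GPS, Velocity
  Sonar: Beacon, Velocity
  WheelEnc: GPS, Heading, Lidar
MB(Pose) = {Beacon, GPS, Heading, Lidar, Radar, Sonar, Velocity, WheelEnc}.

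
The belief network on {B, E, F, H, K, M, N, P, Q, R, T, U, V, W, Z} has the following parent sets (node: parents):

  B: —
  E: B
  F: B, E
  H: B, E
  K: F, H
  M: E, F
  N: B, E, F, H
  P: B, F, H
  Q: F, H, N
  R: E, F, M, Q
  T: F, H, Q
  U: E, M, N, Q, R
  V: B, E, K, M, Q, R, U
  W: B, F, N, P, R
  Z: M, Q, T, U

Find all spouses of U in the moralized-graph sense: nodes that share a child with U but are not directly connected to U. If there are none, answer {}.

Children of U: V, Z.
  V also has parents B, E, K, M, Q, R.
  Z also has parents M, Q, T.
Excluding nodes already adjacent to U (E, M, N, Q, R, V, Z), the co-parent-only contribution is {B, K, T}.

{B, K, T}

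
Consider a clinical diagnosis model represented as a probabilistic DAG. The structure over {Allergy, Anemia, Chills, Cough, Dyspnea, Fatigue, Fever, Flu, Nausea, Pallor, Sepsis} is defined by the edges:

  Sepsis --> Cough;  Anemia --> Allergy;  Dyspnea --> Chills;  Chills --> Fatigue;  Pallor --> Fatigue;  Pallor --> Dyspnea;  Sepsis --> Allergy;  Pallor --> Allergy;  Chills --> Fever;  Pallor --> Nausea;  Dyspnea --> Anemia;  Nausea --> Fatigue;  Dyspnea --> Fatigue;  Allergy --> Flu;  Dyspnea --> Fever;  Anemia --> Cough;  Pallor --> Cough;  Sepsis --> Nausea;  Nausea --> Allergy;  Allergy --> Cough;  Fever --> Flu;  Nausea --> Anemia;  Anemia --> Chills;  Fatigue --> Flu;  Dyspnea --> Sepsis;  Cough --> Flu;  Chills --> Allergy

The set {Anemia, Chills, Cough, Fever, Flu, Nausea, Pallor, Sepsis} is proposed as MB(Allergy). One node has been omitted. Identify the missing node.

A node's Markov blanket = Pa ∪ Ch ∪ (parents of Ch other than the node itself).
Allergy's children: Cough, Flu.
Allergy has parents Anemia, Chills, Nausea, Pallor, Sepsis.
Co-parents of Allergy (other parents of its children):
  parents(Cough) \ {Allergy} = {Anemia, Pallor, Sepsis}.
  Flu's other parents are Cough, Fatigue, Fever.
MB(Allergy) = {Anemia, Chills, Cough, Fatigue, Fever, Flu, Nausea, Pallor, Sepsis}.
Comparing with the claimed set, Fatigue is missing.

Fatigue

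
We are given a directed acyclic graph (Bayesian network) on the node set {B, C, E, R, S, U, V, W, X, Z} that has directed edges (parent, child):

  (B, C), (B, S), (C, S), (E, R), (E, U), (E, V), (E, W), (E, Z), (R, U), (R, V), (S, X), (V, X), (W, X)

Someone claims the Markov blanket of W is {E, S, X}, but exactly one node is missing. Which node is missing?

V

By definition, MB(W) is built from W's parents, W's children, and the co-parents of W.
Children of W: X.
Pa(W) = {E}.
For each child, the remaining parents (spouses of W):
  X: S, V
MB(W) = {E, S, V, X}.
Comparing with the claimed set, V is missing.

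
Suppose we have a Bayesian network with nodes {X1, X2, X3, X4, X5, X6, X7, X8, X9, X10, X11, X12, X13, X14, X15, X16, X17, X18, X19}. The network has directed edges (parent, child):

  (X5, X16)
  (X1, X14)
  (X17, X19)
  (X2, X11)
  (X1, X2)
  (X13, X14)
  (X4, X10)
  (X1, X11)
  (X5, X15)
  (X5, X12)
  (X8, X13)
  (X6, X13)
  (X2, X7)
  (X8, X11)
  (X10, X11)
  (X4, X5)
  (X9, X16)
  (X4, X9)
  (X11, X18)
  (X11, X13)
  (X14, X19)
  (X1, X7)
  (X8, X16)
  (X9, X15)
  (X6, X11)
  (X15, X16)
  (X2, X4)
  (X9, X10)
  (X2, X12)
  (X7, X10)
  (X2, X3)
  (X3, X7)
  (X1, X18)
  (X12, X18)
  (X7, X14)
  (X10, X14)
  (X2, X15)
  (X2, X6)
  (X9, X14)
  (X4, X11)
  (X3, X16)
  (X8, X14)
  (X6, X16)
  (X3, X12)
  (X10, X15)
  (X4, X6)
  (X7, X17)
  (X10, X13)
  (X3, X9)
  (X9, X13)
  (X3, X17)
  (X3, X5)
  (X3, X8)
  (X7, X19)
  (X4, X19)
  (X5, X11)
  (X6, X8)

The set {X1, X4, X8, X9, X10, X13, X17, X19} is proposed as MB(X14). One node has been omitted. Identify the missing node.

Parents of X14: X1, X7, X8, X9, X10, X13.
Ch(X14) = {X19}.
Co-parents of X14 (other parents of its children):
  X19: X4, X7, X17
MB(X14) = {X1, X4, X7, X8, X9, X10, X13, X17, X19}.
Comparing with the claimed set, X7 is missing.

X7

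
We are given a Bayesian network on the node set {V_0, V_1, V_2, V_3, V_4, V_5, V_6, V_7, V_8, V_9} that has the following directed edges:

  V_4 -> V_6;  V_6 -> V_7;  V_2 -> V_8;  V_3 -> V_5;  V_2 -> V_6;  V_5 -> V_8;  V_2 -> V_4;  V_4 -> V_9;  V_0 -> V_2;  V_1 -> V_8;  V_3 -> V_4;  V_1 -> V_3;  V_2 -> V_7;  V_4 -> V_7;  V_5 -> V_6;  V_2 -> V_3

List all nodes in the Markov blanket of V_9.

Parents of V_9: V_4.
Ch(V_9) = {}.
V_9 has no children, so there are no co-parents.
So the Markov blanket of V_9 is {V_4}.

{V_4}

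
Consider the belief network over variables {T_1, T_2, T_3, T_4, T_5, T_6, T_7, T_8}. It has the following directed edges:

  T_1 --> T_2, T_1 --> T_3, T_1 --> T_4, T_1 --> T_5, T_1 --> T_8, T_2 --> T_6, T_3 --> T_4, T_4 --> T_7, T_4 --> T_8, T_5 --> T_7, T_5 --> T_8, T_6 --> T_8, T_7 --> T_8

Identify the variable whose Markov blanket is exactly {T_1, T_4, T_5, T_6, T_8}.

The target node must have every member of {T_1, T_4, T_5, T_6, T_8} as a parent, child, or co-parent, and no others.
Parents of T_7: T_4, T_5; children: T_8; co-parents: T_1, T_4, T_5, T_6.
These exactly cover the given set, so the node is T_7.

T_7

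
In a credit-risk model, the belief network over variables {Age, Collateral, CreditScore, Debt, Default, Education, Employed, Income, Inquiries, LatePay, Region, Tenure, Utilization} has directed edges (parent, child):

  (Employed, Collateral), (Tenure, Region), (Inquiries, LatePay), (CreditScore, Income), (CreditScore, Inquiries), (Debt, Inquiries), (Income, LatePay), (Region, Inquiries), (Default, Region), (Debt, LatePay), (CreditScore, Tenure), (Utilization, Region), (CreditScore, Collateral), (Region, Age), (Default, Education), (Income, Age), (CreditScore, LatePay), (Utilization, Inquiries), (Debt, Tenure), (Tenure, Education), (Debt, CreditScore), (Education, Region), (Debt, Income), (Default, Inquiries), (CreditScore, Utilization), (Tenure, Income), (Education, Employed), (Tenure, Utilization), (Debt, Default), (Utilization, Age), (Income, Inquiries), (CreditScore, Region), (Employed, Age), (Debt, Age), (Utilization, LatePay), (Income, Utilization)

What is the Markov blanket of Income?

{Age, CreditScore, Debt, Default, Employed, Inquiries, LatePay, Region, Tenure, Utilization}

Pa(Income) = {CreditScore, Debt, Tenure}.
Ch(Income) = {Age, Inquiries, LatePay, Utilization}.
Other parents of Income's children:
  Utilization's other parents are CreditScore, Tenure.
  Inquiries's other parents are CreditScore, Debt, Default, Region, Utilization.
  Age also has parents Debt, Employed, Region, Utilization.
  LatePay also has parents CreditScore, Debt, Inquiries, Utilization.
MB(Income) = {Age, CreditScore, Debt, Default, Employed, Inquiries, LatePay, Region, Tenure, Utilization}.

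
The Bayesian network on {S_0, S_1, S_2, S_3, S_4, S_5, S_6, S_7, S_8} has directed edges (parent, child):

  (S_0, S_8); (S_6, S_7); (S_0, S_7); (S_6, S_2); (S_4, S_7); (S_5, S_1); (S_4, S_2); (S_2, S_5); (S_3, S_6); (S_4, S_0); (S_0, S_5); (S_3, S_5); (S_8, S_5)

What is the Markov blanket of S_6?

Pa(S_6) = {S_3}.
S_6 has children S_2, S_7.
Other parents of S_6's children:
  S_2 also has parent S_4.
  parents(S_7) \ {S_6} = {S_0, S_4}.
So the Markov blanket of S_6 is {S_0, S_2, S_3, S_4, S_7}.

{S_0, S_2, S_3, S_4, S_7}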